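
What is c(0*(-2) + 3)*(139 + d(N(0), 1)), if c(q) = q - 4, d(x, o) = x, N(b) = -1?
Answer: -138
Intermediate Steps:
c(q) = -4 + q
c(0*(-2) + 3)*(139 + d(N(0), 1)) = (-4 + (0*(-2) + 3))*(139 - 1) = (-4 + (0 + 3))*138 = (-4 + 3)*138 = -1*138 = -138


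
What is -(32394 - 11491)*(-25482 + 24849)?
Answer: 13231599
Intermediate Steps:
-(32394 - 11491)*(-25482 + 24849) = -20903*(-633) = -1*(-13231599) = 13231599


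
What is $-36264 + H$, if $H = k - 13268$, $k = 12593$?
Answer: $-36939$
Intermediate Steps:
$H = -675$ ($H = 12593 - 13268 = -675$)
$-36264 + H = -36264 - 675 = -36939$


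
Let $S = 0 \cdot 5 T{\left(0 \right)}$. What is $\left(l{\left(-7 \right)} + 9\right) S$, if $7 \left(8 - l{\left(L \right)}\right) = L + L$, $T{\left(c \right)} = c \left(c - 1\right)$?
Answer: $0$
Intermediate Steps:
$T{\left(c \right)} = c \left(-1 + c\right)$
$l{\left(L \right)} = 8 - \frac{2 L}{7}$ ($l{\left(L \right)} = 8 - \frac{L + L}{7} = 8 - \frac{2 L}{7}$)
$S = 0$ ($S = 0 \cdot 5 \cdot 0 \left(-1 + 0\right) = 0 \cdot 0 \left(-1\right) = 0 \cdot 0 = 0$)
$\left(l{\left(-7 \right)} + 9\right) S = \left(\left(8 - -2\right) + 9\right) 0 = \left(\left(8 + 2\right) + 9\right) 0 = \left(10 + 9\right) 0 = 19 \cdot 0 = 0$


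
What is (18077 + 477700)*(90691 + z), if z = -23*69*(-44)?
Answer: 79581628263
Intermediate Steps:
z = 69828 (z = -1587*(-44) = 69828)
(18077 + 477700)*(90691 + z) = (18077 + 477700)*(90691 + 69828) = 495777*160519 = 79581628263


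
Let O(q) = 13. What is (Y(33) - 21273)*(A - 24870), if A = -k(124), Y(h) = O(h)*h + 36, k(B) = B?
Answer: 520075152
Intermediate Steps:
Y(h) = 36 + 13*h (Y(h) = 13*h + 36 = 36 + 13*h)
A = -124 (A = -1*124 = -124)
(Y(33) - 21273)*(A - 24870) = ((36 + 13*33) - 21273)*(-124 - 24870) = ((36 + 429) - 21273)*(-24994) = (465 - 21273)*(-24994) = -20808*(-24994) = 520075152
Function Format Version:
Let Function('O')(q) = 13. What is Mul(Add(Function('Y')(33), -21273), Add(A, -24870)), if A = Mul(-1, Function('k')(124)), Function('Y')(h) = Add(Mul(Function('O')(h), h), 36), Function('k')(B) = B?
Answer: 520075152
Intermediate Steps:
Function('Y')(h) = Add(36, Mul(13, h)) (Function('Y')(h) = Add(Mul(13, h), 36) = Add(36, Mul(13, h)))
A = -124 (A = Mul(-1, 124) = -124)
Mul(Add(Function('Y')(33), -21273), Add(A, -24870)) = Mul(Add(Add(36, Mul(13, 33)), -21273), Add(-124, -24870)) = Mul(Add(Add(36, 429), -21273), -24994) = Mul(Add(465, -21273), -24994) = Mul(-20808, -24994) = 520075152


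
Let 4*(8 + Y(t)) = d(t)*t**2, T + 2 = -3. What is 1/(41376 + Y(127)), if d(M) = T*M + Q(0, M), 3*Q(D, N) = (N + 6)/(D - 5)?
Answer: -30/76645901 ≈ -3.9141e-7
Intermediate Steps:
T = -5 (T = -2 - 3 = -5)
Q(D, N) = (6 + N)/(3*(-5 + D)) (Q(D, N) = ((N + 6)/(D - 5))/3 = ((6 + N)/(-5 + D))/3 = (6 + N)/(3*(-5 + D)))
d(M) = -2/5 - 76*M/15 (d(M) = -5*M + (6 + M)/(3*(-5 + 0)) = -5*M + (1/3)*(6 + M)/(-5) = -5*M + (1/3)*(-1/5)*(6 + M) = -5*M + (-2/5 - M/15) = -2/5 - 76*M/15)
Y(t) = -8 + t**2*(-2/5 - 76*t/15)/4 (Y(t) = -8 + ((-2/5 - 76*t/15)*t**2)/4 = -8 + (t**2*(-2/5 - 76*t/15))/4 = -8 + t**2*(-2/5 - 76*t/15)/4)
1/(41376 + Y(127)) = 1/(41376 + (-8 - 1/30*127**2*(3 + 38*127))) = 1/(41376 + (-8 - 1/30*16129*(3 + 4826))) = 1/(41376 + (-8 - 1/30*16129*4829)) = 1/(41376 + (-8 - 77886941/30)) = 1/(41376 - 77887181/30) = 1/(-76645901/30) = -30/76645901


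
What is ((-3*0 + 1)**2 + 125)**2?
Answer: 15876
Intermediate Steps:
((-3*0 + 1)**2 + 125)**2 = ((0 + 1)**2 + 125)**2 = (1**2 + 125)**2 = (1 + 125)**2 = 126**2 = 15876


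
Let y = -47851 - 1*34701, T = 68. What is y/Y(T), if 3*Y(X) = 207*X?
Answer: -1214/69 ≈ -17.594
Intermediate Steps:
Y(X) = 69*X (Y(X) = (207*X)/3 = 69*X)
y = -82552 (y = -47851 - 34701 = -82552)
y/Y(T) = -82552/(69*68) = -82552/4692 = -82552*1/4692 = -1214/69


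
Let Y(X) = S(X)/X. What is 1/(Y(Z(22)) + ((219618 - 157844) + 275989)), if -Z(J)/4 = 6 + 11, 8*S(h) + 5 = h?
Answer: 544/183743145 ≈ 2.9607e-6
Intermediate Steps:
S(h) = -5/8 + h/8
Z(J) = -68 (Z(J) = -4*(6 + 11) = -4*17 = -68)
Y(X) = (-5/8 + X/8)/X
1/(Y(Z(22)) + ((219618 - 157844) + 275989)) = 1/((1/8)*(-5 - 68)/(-68) + ((219618 - 157844) + 275989)) = 1/((1/8)*(-1/68)*(-73) + (61774 + 275989)) = 1/(73/544 + 337763) = 1/(183743145/544) = 544/183743145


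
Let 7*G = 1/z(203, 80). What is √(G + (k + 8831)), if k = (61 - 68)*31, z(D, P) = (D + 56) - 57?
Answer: √17222798558/1414 ≈ 92.812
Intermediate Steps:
z(D, P) = -1 + D (z(D, P) = (56 + D) - 57 = -1 + D)
k = -217 (k = -7*31 = -217)
G = 1/1414 (G = 1/(7*(-1 + 203)) = (⅐)/202 = (⅐)*(1/202) = 1/1414 ≈ 0.00070721)
√(G + (k + 8831)) = √(1/1414 + (-217 + 8831)) = √(1/1414 + 8614) = √(12180197/1414) = √17222798558/1414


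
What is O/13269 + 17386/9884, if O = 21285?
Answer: 73512629/21858466 ≈ 3.3631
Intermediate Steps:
O/13269 + 17386/9884 = 21285/13269 + 17386/9884 = 21285*(1/13269) + 17386*(1/9884) = 7095/4423 + 8693/4942 = 73512629/21858466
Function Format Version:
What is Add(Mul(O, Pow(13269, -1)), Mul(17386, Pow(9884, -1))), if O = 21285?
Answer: Rational(73512629, 21858466) ≈ 3.3631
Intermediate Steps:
Add(Mul(O, Pow(13269, -1)), Mul(17386, Pow(9884, -1))) = Add(Mul(21285, Pow(13269, -1)), Mul(17386, Pow(9884, -1))) = Add(Mul(21285, Rational(1, 13269)), Mul(17386, Rational(1, 9884))) = Add(Rational(7095, 4423), Rational(8693, 4942)) = Rational(73512629, 21858466)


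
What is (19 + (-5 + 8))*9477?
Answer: 208494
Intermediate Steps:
(19 + (-5 + 8))*9477 = (19 + 3)*9477 = 22*9477 = 208494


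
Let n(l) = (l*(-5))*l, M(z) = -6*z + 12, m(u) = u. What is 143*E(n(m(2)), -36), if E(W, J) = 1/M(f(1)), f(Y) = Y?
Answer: 143/6 ≈ 23.833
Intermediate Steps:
M(z) = 12 - 6*z
n(l) = -5*l**2 (n(l) = (-5*l)*l = -5*l**2)
E(W, J) = 1/6 (E(W, J) = 1/(12 - 6*1) = 1/(12 - 6) = 1/6)
143*E(n(m(2)), -36) = 143*(1/6) = 143/6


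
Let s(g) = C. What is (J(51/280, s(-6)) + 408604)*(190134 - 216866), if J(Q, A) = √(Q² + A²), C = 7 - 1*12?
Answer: -10922802128 - 6683*√1962601/70 ≈ -1.0923e+10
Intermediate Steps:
C = -5 (C = 7 - 12 = -5)
s(g) = -5
J(Q, A) = √(A² + Q²)
(J(51/280, s(-6)) + 408604)*(190134 - 216866) = (√((-5)² + (51/280)²) + 408604)*(190134 - 216866) = (√(25 + (51*(1/280))²) + 408604)*(-26732) = (√(25 + (51/280)²) + 408604)*(-26732) = (√(25 + 2601/78400) + 408604)*(-26732) = (√(1962601/78400) + 408604)*(-26732) = (√1962601/280 + 408604)*(-26732) = (408604 + √1962601/280)*(-26732) = -10922802128 - 6683*√1962601/70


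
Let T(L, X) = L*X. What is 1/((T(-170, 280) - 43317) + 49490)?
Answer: -1/41427 ≈ -2.4139e-5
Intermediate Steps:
1/((T(-170, 280) - 43317) + 49490) = 1/((-170*280 - 43317) + 49490) = 1/((-47600 - 43317) + 49490) = 1/(-90917 + 49490) = 1/(-41427) = -1/41427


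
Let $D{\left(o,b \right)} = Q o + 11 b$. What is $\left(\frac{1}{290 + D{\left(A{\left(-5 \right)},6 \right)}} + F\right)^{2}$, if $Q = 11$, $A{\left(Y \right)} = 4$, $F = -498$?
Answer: $\frac{39680241601}{160000} \approx 2.48 \cdot 10^{5}$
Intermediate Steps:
$D{\left(o,b \right)} = 11 b + 11 o$ ($D{\left(o,b \right)} = 11 o + 11 b = 11 b + 11 o$)
$\left(\frac{1}{290 + D{\left(A{\left(-5 \right)},6 \right)}} + F\right)^{2} = \left(\frac{1}{290 + \left(11 \cdot 6 + 11 \cdot 4\right)} - 498\right)^{2} = \left(\frac{1}{290 + \left(66 + 44\right)} - 498\right)^{2} = \left(\frac{1}{290 + 110} - 498\right)^{2} = \left(\frac{1}{400} - 498\right)^{2} = \left(- \frac{199199}{400}\right)^{2} = \frac{39680241601}{160000}$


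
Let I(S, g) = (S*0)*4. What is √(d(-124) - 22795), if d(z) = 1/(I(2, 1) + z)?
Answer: I*√87624011/62 ≈ 150.98*I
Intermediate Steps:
I(S, g) = 0 (I(S, g) = 0*4 = 0)
d(z) = 1/z (d(z) = 1/(0 + z) = 1/z)
√(d(-124) - 22795) = √(1/(-124) - 22795) = √(-1/124 - 22795) = √(-2826581/124) = I*√87624011/62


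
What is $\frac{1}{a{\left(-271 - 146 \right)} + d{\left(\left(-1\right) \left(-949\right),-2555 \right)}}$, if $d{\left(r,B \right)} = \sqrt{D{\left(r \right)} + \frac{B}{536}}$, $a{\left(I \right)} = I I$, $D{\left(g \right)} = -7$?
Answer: $\frac{93204504}{16207238002363} - \frac{2 i \sqrt{845138}}{16207238002363} \approx 5.7508 \cdot 10^{-6} - 1.1344 \cdot 10^{-10} i$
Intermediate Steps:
$a{\left(I \right)} = I^{2}$
$d{\left(r,B \right)} = \sqrt{-7 + \frac{B}{536}}$
$\frac{1}{a{\left(-271 - 146 \right)} + d{\left(\left(-1\right) \left(-949\right),-2555 \right)}} = \frac{1}{\left(-271 - 146\right)^{2} + \frac{\sqrt{-502768 + 134 \left(-2555\right)}}{268}} = \frac{1}{\left(-417\right)^{2} + \frac{\sqrt{-502768 - 342370}}{268}} = \frac{1}{173889 + \frac{\sqrt{-845138}}{268}} = \frac{1}{173889 + \frac{i \sqrt{845138}}{268}}$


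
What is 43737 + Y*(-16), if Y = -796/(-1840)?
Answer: 5028959/115 ≈ 43730.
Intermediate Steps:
Y = 199/460 (Y = -796*(-1/1840) = 199/460 ≈ 0.43261)
43737 + Y*(-16) = 43737 + (199/460)*(-16) = 43737 - 796/115 = 5028959/115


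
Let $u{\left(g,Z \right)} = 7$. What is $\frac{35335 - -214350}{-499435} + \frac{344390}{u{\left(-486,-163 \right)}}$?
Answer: $\frac{34399734371}{699209} \approx 49198.0$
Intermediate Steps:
$\frac{35335 - -214350}{-499435} + \frac{344390}{u{\left(-486,-163 \right)}} = \frac{35335 - -214350}{-499435} + \frac{344390}{7} = \left(35335 + 214350\right) \left(- \frac{1}{499435}\right) + 344390 \cdot \frac{1}{7} = 249685 \left(- \frac{1}{499435}\right) + \frac{344390}{7} = - \frac{49937}{99887} + \frac{344390}{7} = \frac{34399734371}{699209}$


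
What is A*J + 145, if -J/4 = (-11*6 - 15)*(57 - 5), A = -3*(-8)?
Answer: 404497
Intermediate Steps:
A = 24
J = 16848 (J = -4*(-11*6 - 15)*(57 - 5) = -4*(-66 - 15)*52 = -(-324)*52 = -4*(-4212) = 16848)
A*J + 145 = 24*16848 + 145 = 404352 + 145 = 404497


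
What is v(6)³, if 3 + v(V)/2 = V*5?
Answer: 157464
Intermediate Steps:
v(V) = -6 + 10*V (v(V) = -6 + 2*(V*5) = -6 + 2*(5*V) = -6 + 10*V)
v(6)³ = (-6 + 10*6)³ = (-6 + 60)³ = 54³ = 157464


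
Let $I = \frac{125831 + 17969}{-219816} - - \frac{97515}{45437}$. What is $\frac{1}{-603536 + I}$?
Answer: $- \frac{1248472449}{753496205290084} \approx -1.6569 \cdot 10^{-6}$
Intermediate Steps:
$I = \frac{1862689580}{1248472449}$ ($I = 143800 \left(- \frac{1}{219816}\right) - \left(-97515\right) \frac{1}{45437} = - \frac{17975}{27477} - - \frac{97515}{45437} = - \frac{17975}{27477} + \frac{97515}{45437} = \frac{1862689580}{1248472449} \approx 1.492$)
$\frac{1}{-603536 + I} = \frac{1}{-603536 + \frac{1862689580}{1248472449}} = \frac{1}{- \frac{753496205290084}{1248472449}} = - \frac{1248472449}{753496205290084}$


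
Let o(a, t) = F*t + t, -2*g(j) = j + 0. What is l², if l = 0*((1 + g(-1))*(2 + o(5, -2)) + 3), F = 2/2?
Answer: 0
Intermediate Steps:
F = 1 (F = 2*(½) = 1)
g(j) = -j/2 (g(j) = -(j + 0)/2 = -j/2)
o(a, t) = 2*t (o(a, t) = 1*t + t = t + t = 2*t)
l = 0 (l = 0*((1 - ½*(-1))*(2 + 2*(-2)) + 3) = 0*((1 + ½)*(2 - 4) + 3) = 0*((3/2)*(-2) + 3) = 0*(-3 + 3) = 0*0 = 0)
l² = 0² = 0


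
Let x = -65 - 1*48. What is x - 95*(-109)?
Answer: 10242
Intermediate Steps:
x = -113 (x = -65 - 48 = -113)
x - 95*(-109) = -113 - 95*(-109) = -113 + 10355 = 10242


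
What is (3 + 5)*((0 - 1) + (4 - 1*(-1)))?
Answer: 32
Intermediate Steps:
(3 + 5)*((0 - 1) + (4 - 1*(-1))) = 8*(-1 + (4 + 1)) = 8*(-1 + 5) = 8*4 = 32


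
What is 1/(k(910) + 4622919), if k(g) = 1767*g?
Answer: 1/6230889 ≈ 1.6049e-7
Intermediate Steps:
1/(k(910) + 4622919) = 1/(1767*910 + 4622919) = 1/(1607970 + 4622919) = 1/6230889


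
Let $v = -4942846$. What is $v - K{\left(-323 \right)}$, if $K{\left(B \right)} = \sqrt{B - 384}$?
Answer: $-4942846 - i \sqrt{707} \approx -4.9428 \cdot 10^{6} - 26.589 i$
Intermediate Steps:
$K{\left(B \right)} = \sqrt{-384 + B}$
$v - K{\left(-323 \right)} = -4942846 - \sqrt{-384 - 323} = -4942846 - \sqrt{-707} = -4942846 - i \sqrt{707}$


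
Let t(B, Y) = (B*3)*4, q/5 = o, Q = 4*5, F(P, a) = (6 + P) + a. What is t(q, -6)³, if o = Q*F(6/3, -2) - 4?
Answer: 337153536000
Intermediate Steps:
F(P, a) = 6 + P + a
Q = 20
o = 116 (o = 20*(6 + 6/3 - 2) - 4 = 20*(6 + 6*(⅓) - 2) - 4 = 20*(6 + 2 - 2) - 4 = 20*6 - 4 = 120 - 4 = 116)
q = 580 (q = 5*116 = 580)
t(B, Y) = 12*B (t(B, Y) = (3*B)*4 = 12*B)
t(q, -6)³ = (12*580)³ = 6960³ = 337153536000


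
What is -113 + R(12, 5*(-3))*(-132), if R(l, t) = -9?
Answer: 1075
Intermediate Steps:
-113 + R(12, 5*(-3))*(-132) = -113 - 9*(-132) = -113 + 1188 = 1075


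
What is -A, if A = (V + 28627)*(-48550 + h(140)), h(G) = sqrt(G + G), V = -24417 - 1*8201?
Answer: -193763050 + 7982*sqrt(70) ≈ -1.9370e+8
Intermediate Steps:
V = -32618 (V = -24417 - 8201 = -32618)
h(G) = sqrt(2)*sqrt(G) (h(G) = sqrt(2*G) = sqrt(2)*sqrt(G))
A = 193763050 - 7982*sqrt(70) (A = (-32618 + 28627)*(-48550 + sqrt(2)*sqrt(140)) = -3991*(-48550 + sqrt(2)*(2*sqrt(35))) = -3991*(-48550 + 2*sqrt(70)) = 193763050 - 7982*sqrt(70) ≈ 1.9370e+8)
-A = -(193763050 - 7982*sqrt(70)) = -193763050 + 7982*sqrt(70)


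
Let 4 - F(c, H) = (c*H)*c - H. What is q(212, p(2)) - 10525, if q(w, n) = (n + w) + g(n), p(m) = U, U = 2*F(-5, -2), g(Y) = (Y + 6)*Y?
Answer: 1231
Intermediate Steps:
g(Y) = Y*(6 + Y) (g(Y) = (6 + Y)*Y = Y*(6 + Y))
F(c, H) = 4 + H - H*c**2 (F(c, H) = 4 - ((c*H)*c - H) = 4 - ((H*c)*c - H) = 4 - (H*c**2 - H) = 4 - (-H + H*c**2) = 4 + (H - H*c**2) = 4 + H - H*c**2)
U = 104 (U = 2*(4 - 2 - 1*(-2)*(-5)**2) = 2*(4 - 2 - 1*(-2)*25) = 2*(4 - 2 + 50) = 2*52 = 104)
p(m) = 104
q(w, n) = n + w + n*(6 + n) (q(w, n) = (n + w) + n*(6 + n) = n + w + n*(6 + n))
q(212, p(2)) - 10525 = (104 + 212 + 104*(6 + 104)) - 10525 = (104 + 212 + 104*110) - 10525 = (104 + 212 + 11440) - 10525 = 11756 - 10525 = 1231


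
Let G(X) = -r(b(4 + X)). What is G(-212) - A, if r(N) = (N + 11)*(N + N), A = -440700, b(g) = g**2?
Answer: -3744058500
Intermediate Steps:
r(N) = 2*N*(11 + N) (r(N) = (11 + N)*(2*N) = 2*N*(11 + N))
G(X) = -2*(4 + X)**2*(11 + (4 + X)**2)
G(-212) - A = 2*(4 - 212)**2*(-11 - (4 - 212)**2) - 1*(-440700) = 2*(-208)**2*(-11 - 1*(-208)**2) + 440700 = 2*43264*(-11 - 1*43264) + 440700 = 2*43264*(-11 - 43264) + 440700 = 2*43264*(-43275) + 440700 = -3744499200 + 440700 = -3744058500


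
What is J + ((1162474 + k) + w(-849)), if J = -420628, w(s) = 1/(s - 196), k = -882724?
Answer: -147217511/1045 ≈ -1.4088e+5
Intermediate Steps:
w(s) = 1/(-196 + s)
J + ((1162474 + k) + w(-849)) = -420628 + ((1162474 - 882724) + 1/(-196 - 849)) = -420628 + (279750 + 1/(-1045)) = -420628 + (279750 - 1/1045) = -420628 + 292338749/1045 = -147217511/1045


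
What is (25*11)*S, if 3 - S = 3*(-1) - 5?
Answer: 3025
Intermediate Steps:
S = 11 (S = 3 - (3*(-1) - 5) = 3 - (-3 - 5) = 3 - 1*(-8) = 3 + 8 = 11)
(25*11)*S = (25*11)*11 = 275*11 = 3025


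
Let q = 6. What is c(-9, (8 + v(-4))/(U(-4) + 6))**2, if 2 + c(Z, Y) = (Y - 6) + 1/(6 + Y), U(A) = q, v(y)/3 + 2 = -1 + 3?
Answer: 185761/3600 ≈ 51.600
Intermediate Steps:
v(y) = 0 (v(y) = -6 + 3*(-1 + 3) = -6 + 3*2 = -6 + 6 = 0)
U(A) = 6
c(Z, Y) = -8 + Y + 1/(6 + Y) (c(Z, Y) = -2 + ((Y - 6) + 1/(6 + Y)) = -2 + ((-6 + Y) + 1/(6 + Y)) = -2 + (-6 + Y + 1/(6 + Y)) = -8 + Y + 1/(6 + Y))
c(-9, (8 + v(-4))/(U(-4) + 6))**2 = ((-47 + ((8 + 0)/(6 + 6))**2 - 2*(8 + 0)/(6 + 6))/(6 + (8 + 0)/(6 + 6)))**2 = ((-47 + (8/12)**2 - 16/12)/(6 + 8/12))**2 = ((-47 + (8*(1/12))**2 - 16/12)/(6 + 8*(1/12)))**2 = ((-47 + (2/3)**2 - 2*2/3)/(6 + 2/3))**2 = ((-47 + 4/9 - 4/3)/(20/3))**2 = ((3/20)*(-431/9))**2 = (-431/60)**2 = 185761/3600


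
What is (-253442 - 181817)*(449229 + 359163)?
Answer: -351859893528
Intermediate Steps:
(-253442 - 181817)*(449229 + 359163) = -435259*808392 = -351859893528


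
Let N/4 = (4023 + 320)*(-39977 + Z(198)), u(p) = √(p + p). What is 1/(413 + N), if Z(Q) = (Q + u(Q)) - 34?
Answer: -691631023/478353352468618465 - 104232*√11/478353352468618465 ≈ -1.4466e-9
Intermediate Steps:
u(p) = √2*√p (u(p) = √(2*p) = √2*√p)
Z(Q) = -34 + Q + √2*√Q (Z(Q) = (Q + √2*√Q) - 34 = -34 + Q + √2*√Q)
N = -691631436 + 104232*√11 (N = 4*((4023 + 320)*(-39977 + (-34 + 198 + √2*√198))) = 4*(4343*(-39977 + (-34 + 198 + √2*(3*√22)))) = 4*(4343*(-39977 + (-34 + 198 + 6*√11))) = 4*(4343*(-39977 + (164 + 6*√11))) = 4*(4343*(-39813 + 6*√11)) = 4*(-172907859 + 26058*√11) = -691631436 + 104232*√11 ≈ -6.9129e+8)
1/(413 + N) = 1/(413 + (-691631436 + 104232*√11)) = 1/(-691631023 + 104232*√11)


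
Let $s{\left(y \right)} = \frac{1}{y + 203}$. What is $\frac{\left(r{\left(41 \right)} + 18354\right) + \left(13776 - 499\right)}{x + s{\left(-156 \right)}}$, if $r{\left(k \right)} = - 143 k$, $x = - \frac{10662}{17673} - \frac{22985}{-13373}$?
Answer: $\frac{1109425096348}{48941849} \approx 22668.0$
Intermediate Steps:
$s{\left(y \right)} = \frac{1}{203 + y}$
$x = \frac{2043651}{1832101}$ ($x = \left(-10662\right) \frac{1}{17673} - - \frac{22985}{13373} = - \frac{3554}{5891} + \frac{22985}{13373} = \frac{2043651}{1832101} \approx 1.1155$)
$\frac{\left(r{\left(41 \right)} + 18354\right) + \left(13776 - 499\right)}{x + s{\left(-156 \right)}} = \frac{\left(\left(-143\right) 41 + 18354\right) + \left(13776 - 499\right)}{\frac{2043651}{1832101} + \frac{1}{203 - 156}} = \frac{\left(-5863 + 18354\right) + 13277}{\frac{2043651}{1832101} + \frac{1}{47}} = \frac{12491 + 13277}{\frac{2043651}{1832101} + \frac{1}{47}} = \frac{25768}{\frac{97883698}{86108747}} = 25768 \cdot \frac{86108747}{97883698} = \frac{1109425096348}{48941849}$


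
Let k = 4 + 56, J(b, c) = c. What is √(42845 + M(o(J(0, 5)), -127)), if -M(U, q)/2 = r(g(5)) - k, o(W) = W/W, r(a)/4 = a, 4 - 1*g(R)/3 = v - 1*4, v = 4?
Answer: √42869 ≈ 207.05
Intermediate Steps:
k = 60
g(R) = 12 (g(R) = 12 - 3*(4 - 1*4) = 12 - 3*(4 - 4) = 12 - 3*0 = 12 + 0 = 12)
r(a) = 4*a
o(W) = 1
M(U, q) = 24 (M(U, q) = -2*(4*12 - 1*60) = -2*(48 - 60) = -2*(-12) = 24)
√(42845 + M(o(J(0, 5)), -127)) = √(42845 + 24) = √42869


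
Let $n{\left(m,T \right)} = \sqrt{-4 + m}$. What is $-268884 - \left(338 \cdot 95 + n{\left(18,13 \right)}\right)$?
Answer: $-300994 - \sqrt{14} \approx -3.01 \cdot 10^{5}$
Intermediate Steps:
$-268884 - \left(338 \cdot 95 + n{\left(18,13 \right)}\right) = -268884 - \left(338 \cdot 95 + \sqrt{-4 + 18}\right) = -268884 - \left(32110 + \sqrt{14}\right) = -300994 - \sqrt{14}$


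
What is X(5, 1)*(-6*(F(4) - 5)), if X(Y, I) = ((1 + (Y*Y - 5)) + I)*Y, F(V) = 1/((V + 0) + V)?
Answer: 6435/2 ≈ 3217.5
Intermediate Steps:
F(V) = 1/(2*V) (F(V) = 1/(V + V) = 1/(2*V))
X(Y, I) = Y*(-4 + I + Y**2) (X(Y, I) = ((1 + (Y**2 - 5)) + I)*Y = ((1 + (-5 + Y**2)) + I)*Y = ((-4 + Y**2) + I)*Y = (-4 + I + Y**2)*Y = Y*(-4 + I + Y**2))
X(5, 1)*(-6*(F(4) - 5)) = (5*(-4 + 1 + 5**2))*(-6*((1/2)/4 - 5)) = (5*(-4 + 1 + 25))*(-6*((1/2)*(1/4) - 5)) = (5*22)*(-6*(1/8 - 5)) = 110*(-6*(-39/8)) = 110*(117/4) = 6435/2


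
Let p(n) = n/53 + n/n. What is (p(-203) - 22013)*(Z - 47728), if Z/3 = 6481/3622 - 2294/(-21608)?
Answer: 29446503067587365/28027036 ≈ 1.0506e+9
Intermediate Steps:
p(n) = 1 + n/53 (p(n) = n*(1/53) + 1 = n/53 + 1 = 1 + n/53)
Z = 3007101/528812 (Z = 3*(6481/3622 - 2294/(-21608)) = 3*(6481*(1/3622) - 2294*(-1/21608)) = 3*(6481/3622 + 31/292) = 3*(1002367/528812) = 3007101/528812 ≈ 5.6865)
(p(-203) - 22013)*(Z - 47728) = ((1 + (1/53)*(-203)) - 22013)*(3007101/528812 - 47728) = ((1 - 203/53) - 22013)*(-25236132035/528812) = (-150/53 - 22013)*(-25236132035/528812) = -1166839/53*(-25236132035/528812) = 29446503067587365/28027036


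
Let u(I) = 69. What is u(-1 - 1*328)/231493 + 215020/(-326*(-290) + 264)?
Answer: 12445541584/5486615593 ≈ 2.2683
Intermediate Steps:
u(-1 - 1*328)/231493 + 215020/(-326*(-290) + 264) = 69/231493 + 215020/(-326*(-290) + 264) = 69*(1/231493) + 215020/(94540 + 264) = 69/231493 + 215020/94804 = 69/231493 + 215020*(1/94804) = 69/231493 + 53755/23701 = 12445541584/5486615593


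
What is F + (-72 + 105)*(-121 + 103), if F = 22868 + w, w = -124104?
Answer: -101830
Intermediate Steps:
F = -101236 (F = 22868 - 124104 = -101236)
F + (-72 + 105)*(-121 + 103) = -101236 + (-72 + 105)*(-121 + 103) = -101236 + 33*(-18) = -101236 - 594 = -101830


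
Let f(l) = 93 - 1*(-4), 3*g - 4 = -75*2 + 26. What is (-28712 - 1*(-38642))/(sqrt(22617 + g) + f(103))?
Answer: -481605/6584 + 4965*sqrt(22577)/6584 ≈ 40.161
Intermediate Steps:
g = -40 (g = 4/3 + (-75*2 + 26)/3 = 4/3 + (-150 + 26)/3 = 4/3 + (1/3)*(-124) = 4/3 - 124/3 = -40)
f(l) = 97 (f(l) = 93 + 4 = 97)
(-28712 - 1*(-38642))/(sqrt(22617 + g) + f(103)) = (-28712 - 1*(-38642))/(sqrt(22617 - 40) + 97) = (-28712 + 38642)/(sqrt(22577) + 97) = 9930/(97 + sqrt(22577))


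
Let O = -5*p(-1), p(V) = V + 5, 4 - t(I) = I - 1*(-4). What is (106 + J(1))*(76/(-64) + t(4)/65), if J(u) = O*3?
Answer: -29877/520 ≈ -57.456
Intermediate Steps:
t(I) = -I (t(I) = 4 - (I - 1*(-4)) = 4 - (I + 4) = 4 - (4 + I) = 4 + (-4 - I) = -I)
p(V) = 5 + V
O = -20 (O = -5*(5 - 1) = -5*4 = -20)
J(u) = -60 (J(u) = -20*3 = -60)
(106 + J(1))*(76/(-64) + t(4)/65) = (106 - 60)*(76/(-64) - 1*4/65) = 46*(76*(-1/64) - 4*1/65) = 46*(-19/16 - 4/65) = 46*(-1299/1040) = -29877/520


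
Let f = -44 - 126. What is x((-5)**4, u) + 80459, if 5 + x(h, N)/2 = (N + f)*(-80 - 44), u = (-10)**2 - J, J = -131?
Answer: 65321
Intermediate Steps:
f = -170
u = 231 (u = (-10)**2 - 1*(-131) = 100 + 131 = 231)
x(h, N) = 42150 - 248*N (x(h, N) = -10 + 2*((N - 170)*(-80 - 44)) = -10 + 2*((-170 + N)*(-124)) = -10 + 2*(21080 - 124*N) = -10 + (42160 - 248*N) = 42150 - 248*N)
x((-5)**4, u) + 80459 = (42150 - 248*231) + 80459 = (42150 - 57288) + 80459 = -15138 + 80459 = 65321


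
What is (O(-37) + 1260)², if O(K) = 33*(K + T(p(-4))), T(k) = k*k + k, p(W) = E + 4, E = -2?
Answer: 56169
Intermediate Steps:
p(W) = 2 (p(W) = -2 + 4 = 2)
T(k) = k + k² (T(k) = k² + k = k + k²)
O(K) = 198 + 33*K (O(K) = 33*(K + 2*(1 + 2)) = 33*(K + 2*3) = 33*(K + 6) = 33*(6 + K) = 198 + 33*K)
(O(-37) + 1260)² = ((198 + 33*(-37)) + 1260)² = ((198 - 1221) + 1260)² = (-1023 + 1260)² = 237² = 56169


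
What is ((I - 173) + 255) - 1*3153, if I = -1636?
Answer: -4707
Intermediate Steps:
((I - 173) + 255) - 1*3153 = ((-1636 - 173) + 255) - 1*3153 = (-1809 + 255) - 3153 = -1554 - 3153 = -4707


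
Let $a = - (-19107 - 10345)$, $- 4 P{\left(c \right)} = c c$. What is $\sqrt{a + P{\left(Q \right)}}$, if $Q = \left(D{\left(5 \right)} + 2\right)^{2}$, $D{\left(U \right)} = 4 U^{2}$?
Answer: $2 i \sqrt{6757838} \approx 5199.2 i$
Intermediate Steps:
$Q = 10404$ ($Q = \left(4 \cdot 5^{2} + 2\right)^{2} = \left(4 \cdot 25 + 2\right)^{2} = \left(100 + 2\right)^{2} = 102^{2} = 10404$)
$P{\left(c \right)} = - \frac{c^{2}}{4}$ ($P{\left(c \right)} = - \frac{c c}{4} = - \frac{c^{2}}{4}$)
$a = 29452$ ($a = - (-19107 - 10345) = \left(-1\right) \left(-29452\right) = 29452$)
$\sqrt{a + P{\left(Q \right)}} = \sqrt{29452 - \frac{10404^{2}}{4}} = \sqrt{29452 - 27060804} = \sqrt{-27031352} = 2 i \sqrt{6757838}$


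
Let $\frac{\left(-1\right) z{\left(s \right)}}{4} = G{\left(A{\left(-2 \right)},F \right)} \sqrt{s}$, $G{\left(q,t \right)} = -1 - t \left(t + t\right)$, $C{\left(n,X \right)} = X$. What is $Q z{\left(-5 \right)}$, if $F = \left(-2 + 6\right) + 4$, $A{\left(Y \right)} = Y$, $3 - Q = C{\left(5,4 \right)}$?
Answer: $- 516 i \sqrt{5} \approx - 1153.8 i$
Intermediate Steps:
$Q = -1$ ($Q = 3 - 4 = -1$)
$F = 8$ ($F = 4 + 4 = 8$)
$G{\left(q,t \right)} = -1 - 2 t^{2}$ ($G{\left(q,t \right)} = -1 - t 2 t = -1 - 2 t^{2}$)
$z{\left(s \right)} = 516 \sqrt{s}$ ($z{\left(s \right)} = - 4 \left(-1 - 2 \cdot 8^{2}\right) \sqrt{s} = - 4 \left(-1 - 128\right) \sqrt{s} = - 4 \left(- 129 \sqrt{s}\right) = 516 \sqrt{s}$)
$Q z{\left(-5 \right)} = - 516 \sqrt{-5} = - 516 i \sqrt{5}$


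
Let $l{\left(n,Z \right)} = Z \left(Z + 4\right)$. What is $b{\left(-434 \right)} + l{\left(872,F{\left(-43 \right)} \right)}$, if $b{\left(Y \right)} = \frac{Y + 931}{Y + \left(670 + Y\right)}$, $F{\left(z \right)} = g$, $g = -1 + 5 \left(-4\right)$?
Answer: $\frac{70189}{198} \approx 354.49$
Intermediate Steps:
$g = -21$ ($g = -1 - 20 = -21$)
$F{\left(z \right)} = -21$
$l{\left(n,Z \right)} = Z \left(4 + Z\right)$
$b{\left(Y \right)} = \frac{931 + Y}{670 + 2 Y}$
$b{\left(-434 \right)} + l{\left(872,F{\left(-43 \right)} \right)} = \frac{931 - 434}{2 \left(335 - 434\right)} - 21 \left(4 - 21\right) = \frac{1}{2} \frac{1}{-99} \cdot 497 - -357 = \frac{1}{2} \left(- \frac{1}{99}\right) 497 + 357 = - \frac{497}{198} + 357 = \frac{70189}{198}$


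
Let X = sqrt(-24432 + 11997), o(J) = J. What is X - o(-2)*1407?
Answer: 2814 + I*sqrt(12435) ≈ 2814.0 + 111.51*I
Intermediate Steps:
X = I*sqrt(12435) (X = sqrt(-12435) = I*sqrt(12435) ≈ 111.51*I)
X - o(-2)*1407 = I*sqrt(12435) - (-2)*1407 = I*sqrt(12435) - 1*(-2814) = I*sqrt(12435) + 2814 = 2814 + I*sqrt(12435)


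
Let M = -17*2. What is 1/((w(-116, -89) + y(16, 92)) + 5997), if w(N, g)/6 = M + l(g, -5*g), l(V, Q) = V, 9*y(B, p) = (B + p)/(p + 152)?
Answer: 61/320802 ≈ 0.00019015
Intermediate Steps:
y(B, p) = (B + p)/(9*(152 + p)) (y(B, p) = ((B + p)/(p + 152))/9 = ((B + p)/(152 + p))/9 = (B + p)/(9*(152 + p)))
M = -34
w(N, g) = -204 + 6*g (w(N, g) = 6*(-34 + g) = -204 + 6*g)
1/((w(-116, -89) + y(16, 92)) + 5997) = 1/(((-204 + 6*(-89)) + (16 + 92)/(9*(152 + 92))) + 5997) = 1/(((-204 - 534) + (⅑)*108/244) + 5997) = 1/((-738 + (⅑)*(1/244)*108) + 5997) = 1/((-738 + 3/61) + 5997) = 1/(-45015/61 + 5997) = 1/(320802/61) = 61/320802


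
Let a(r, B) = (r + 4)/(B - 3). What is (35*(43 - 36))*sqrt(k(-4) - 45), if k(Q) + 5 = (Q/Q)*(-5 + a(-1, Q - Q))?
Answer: 490*I*sqrt(14) ≈ 1833.4*I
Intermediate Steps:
a(r, B) = (4 + r)/(-3 + B)
k(Q) = -11 (k(Q) = -5 + (Q/Q)*(-5 + (4 - 1)/(-3 + (Q - Q))) = -5 + 1*(-5 + 3/(-3 + 0)) = -5 + 1*(-5 + 3/(-3)) = -5 + 1*(-5 - 1/3*3) = -5 + 1*(-5 - 1) = -5 + 1*(-6) = -5 - 6 = -11)
(35*(43 - 36))*sqrt(k(-4) - 45) = (35*(43 - 36))*sqrt(-11 - 45) = (35*7)*sqrt(-56) = 245*(2*I*sqrt(14)) = 490*I*sqrt(14)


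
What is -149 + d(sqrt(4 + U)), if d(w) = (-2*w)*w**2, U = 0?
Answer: -165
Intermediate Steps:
d(w) = -2*w**3
-149 + d(sqrt(4 + U)) = -149 - 2*(4 + 0)**(3/2) = -149 - 2*(sqrt(4))**3 = -149 - 2*2**3 = -149 - 2*8 = -149 - 16 = -165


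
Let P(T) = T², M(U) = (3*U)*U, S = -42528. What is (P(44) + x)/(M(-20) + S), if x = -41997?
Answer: 5723/5904 ≈ 0.96934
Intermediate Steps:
M(U) = 3*U²
(P(44) + x)/(M(-20) + S) = (44² - 41997)/(3*(-20)² - 42528) = (1936 - 41997)/(3*400 - 42528) = -40061/(1200 - 42528) = -40061/(-41328) = -40061*(-1/41328) = 5723/5904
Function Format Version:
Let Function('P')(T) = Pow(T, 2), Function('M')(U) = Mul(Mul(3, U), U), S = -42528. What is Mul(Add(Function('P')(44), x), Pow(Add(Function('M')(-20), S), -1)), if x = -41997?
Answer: Rational(5723, 5904) ≈ 0.96934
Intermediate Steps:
Function('M')(U) = Mul(3, Pow(U, 2))
Mul(Add(Function('P')(44), x), Pow(Add(Function('M')(-20), S), -1)) = Mul(Add(Pow(44, 2), -41997), Pow(Add(Mul(3, Pow(-20, 2)), -42528), -1)) = Mul(Add(1936, -41997), Pow(Add(Mul(3, 400), -42528), -1)) = Mul(-40061, Pow(Add(1200, -42528), -1)) = Mul(-40061, Pow(-41328, -1)) = Mul(-40061, Rational(-1, 41328)) = Rational(5723, 5904)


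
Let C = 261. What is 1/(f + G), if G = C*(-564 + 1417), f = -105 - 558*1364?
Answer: -1/538584 ≈ -1.8567e-6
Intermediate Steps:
f = -761217 (f = -105 - 761112 = -761217)
G = 222633 (G = 261*(-564 + 1417) = 261*853 = 222633)
1/(f + G) = 1/(-761217 + 222633) = 1/(-538584) = -1/538584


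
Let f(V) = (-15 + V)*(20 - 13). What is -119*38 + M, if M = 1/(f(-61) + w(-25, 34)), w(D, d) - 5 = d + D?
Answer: -2342397/518 ≈ -4522.0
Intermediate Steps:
f(V) = -105 + 7*V (f(V) = (-15 + V)*7 = -105 + 7*V)
w(D, d) = 5 + D + d (w(D, d) = 5 + (d + D) = 5 + (D + d) = 5 + D + d)
M = -1/518 (M = 1/((-105 + 7*(-61)) + (5 - 25 + 34)) = 1/((-105 - 427) + 14) = 1/(-532 + 14) = 1/(-518) = -1/518 ≈ -0.0019305)
-119*38 + M = -119*38 - 1/518 = -4522 - 1/518 = -2342397/518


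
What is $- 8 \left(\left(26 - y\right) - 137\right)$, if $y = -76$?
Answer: $280$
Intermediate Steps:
$- 8 \left(\left(26 - y\right) - 137\right) = - 8 \left(\left(26 - -76\right) - 137\right) = - 8 \left(\left(26 + 76\right) - 137\right) = - 8 \left(102 - 137\right) = \left(-8\right) \left(-35\right) = 280$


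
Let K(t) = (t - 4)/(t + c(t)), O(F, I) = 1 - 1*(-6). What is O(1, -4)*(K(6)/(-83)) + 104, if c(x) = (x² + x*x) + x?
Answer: 51791/498 ≈ 104.00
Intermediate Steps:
O(F, I) = 7 (O(F, I) = 1 + 6 = 7)
c(x) = x + 2*x² (c(x) = (x² + x²) + x = 2*x² + x = x + 2*x²)
K(t) = (-4 + t)/(t + t*(1 + 2*t)) (K(t) = (t - 4)/(t + t*(1 + 2*t)) = (-4 + t)/(t + t*(1 + 2*t)))
O(1, -4)*(K(6)/(-83)) + 104 = 7*(((½)*(-4 + 6)/(6*(1 + 6)))/(-83)) + 104 = 7*(((½)*(⅙)*2/7)*(-1/83)) + 104 = 7*(((½)*(⅙)*(⅐)*2)*(-1/83)) + 104 = 7*((1/42)*(-1/83)) + 104 = 7*(-1/3486) + 104 = -1/498 + 104 = 51791/498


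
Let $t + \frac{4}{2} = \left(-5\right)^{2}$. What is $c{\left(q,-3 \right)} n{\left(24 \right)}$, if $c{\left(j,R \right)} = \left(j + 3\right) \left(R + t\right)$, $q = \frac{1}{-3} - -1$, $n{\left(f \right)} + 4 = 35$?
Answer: $\frac{6820}{3} \approx 2273.3$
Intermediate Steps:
$n{\left(f \right)} = 31$ ($n{\left(f \right)} = -4 + 35 = 31$)
$q = \frac{2}{3}$ ($q = - \frac{1}{3} + 1 = \frac{2}{3} \approx 0.66667$)
$t = 23$ ($t = -2 + \left(-5\right)^{2} = -2 + 25 = 23$)
$c{\left(j,R \right)} = \left(3 + j\right) \left(23 + R\right)$ ($c{\left(j,R \right)} = \left(j + 3\right) \left(R + 23\right) = \left(3 + j\right) \left(23 + R\right)$)
$c{\left(q,-3 \right)} n{\left(24 \right)} = \left(69 + 3 \left(-3\right) + 23 \cdot \frac{2}{3} - 2\right) 31 = \left(69 - 9 + \frac{46}{3} - 2\right) 31 = \frac{220}{3} \cdot 31 = \frac{6820}{3}$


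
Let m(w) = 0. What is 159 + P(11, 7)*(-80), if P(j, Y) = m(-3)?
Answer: 159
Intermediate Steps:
P(j, Y) = 0
159 + P(11, 7)*(-80) = 159 + 0*(-80) = 159 + 0 = 159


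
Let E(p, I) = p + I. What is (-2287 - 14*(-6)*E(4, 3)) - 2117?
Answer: -3816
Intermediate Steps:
E(p, I) = I + p
(-2287 - 14*(-6)*E(4, 3)) - 2117 = (-2287 - 14*(-6)*(3 + 4)) - 2117 = (-2287 - (-84)*7) - 2117 = (-2287 - 1*(-588)) - 2117 = (-2287 + 588) - 2117 = -1699 - 2117 = -3816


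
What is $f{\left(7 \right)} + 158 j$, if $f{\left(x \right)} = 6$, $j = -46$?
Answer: $-7262$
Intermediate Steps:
$f{\left(7 \right)} + 158 j = 6 + 158 \left(-46\right) = 6 - 7268 = -7262$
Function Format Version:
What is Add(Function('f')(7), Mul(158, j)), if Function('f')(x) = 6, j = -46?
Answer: -7262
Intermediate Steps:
Add(Function('f')(7), Mul(158, j)) = Add(6, Mul(158, -46)) = Add(6, -7268) = -7262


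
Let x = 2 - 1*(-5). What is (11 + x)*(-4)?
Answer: -72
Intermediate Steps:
x = 7 (x = 2 + 5 = 7)
(11 + x)*(-4) = (11 + 7)*(-4) = 18*(-4) = -72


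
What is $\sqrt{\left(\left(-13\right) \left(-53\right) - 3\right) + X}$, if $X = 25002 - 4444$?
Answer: $2 \sqrt{5311} \approx 145.75$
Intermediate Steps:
$X = 20558$ ($X = 25002 - 4444 = 20558$)
$\sqrt{\left(\left(-13\right) \left(-53\right) - 3\right) + X} = \sqrt{\left(\left(-13\right) \left(-53\right) - 3\right) + 20558} = \sqrt{\left(689 - 3\right) + 20558} = \sqrt{686 + 20558} = \sqrt{21244} = 2 \sqrt{5311}$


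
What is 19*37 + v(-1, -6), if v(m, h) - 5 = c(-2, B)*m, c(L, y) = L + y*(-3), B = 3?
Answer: 719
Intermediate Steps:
c(L, y) = L - 3*y
v(m, h) = 5 - 11*m (v(m, h) = 5 + (-2 - 3*3)*m = 5 + (-2 - 9)*m = 5 - 11*m)
19*37 + v(-1, -6) = 19*37 + (5 - 11*(-1)) = 703 + (5 + 11) = 703 + 16 = 719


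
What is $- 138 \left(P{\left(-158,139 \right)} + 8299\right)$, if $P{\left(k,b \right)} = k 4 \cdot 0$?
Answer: $-1145262$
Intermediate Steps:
$P{\left(k,b \right)} = 0$ ($P{\left(k,b \right)} = 4 k 0 = 0$)
$- 138 \left(P{\left(-158,139 \right)} + 8299\right) = - 138 \left(0 + 8299\right) = \left(-138\right) 8299 = -1145262$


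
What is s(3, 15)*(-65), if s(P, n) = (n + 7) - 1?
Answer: -1365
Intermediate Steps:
s(P, n) = 6 + n (s(P, n) = (7 + n) - 1 = 6 + n)
s(3, 15)*(-65) = (6 + 15)*(-65) = 21*(-65) = -1365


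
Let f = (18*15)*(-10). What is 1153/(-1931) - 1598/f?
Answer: -13681/2606850 ≈ -0.0052481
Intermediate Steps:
f = -2700 (f = 270*(-10) = -2700)
1153/(-1931) - 1598/f = 1153/(-1931) - 1598/(-2700) = 1153*(-1/1931) - 1598*(-1/2700) = -1153/1931 + 799/1350 = -13681/2606850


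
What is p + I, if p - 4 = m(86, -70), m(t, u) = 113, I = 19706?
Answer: 19823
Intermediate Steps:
p = 117 (p = 4 + 113 = 117)
p + I = 117 + 19706 = 19823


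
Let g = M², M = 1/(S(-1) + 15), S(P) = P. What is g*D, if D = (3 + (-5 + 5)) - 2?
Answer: 1/196 ≈ 0.0051020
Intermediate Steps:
M = 1/14 (M = 1/(-1 + 15) = 1/14 ≈ 0.071429)
g = 1/196 (g = (1/14)² = 1/196 ≈ 0.0051020)
D = 1 (D = (3 + 0) - 2 = 3 - 2 = 1)
g*D = (1/196)*1 = 1/196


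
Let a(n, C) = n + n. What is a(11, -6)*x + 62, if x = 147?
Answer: 3296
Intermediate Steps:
a(n, C) = 2*n
a(11, -6)*x + 62 = (2*11)*147 + 62 = 22*147 + 62 = 3234 + 62 = 3296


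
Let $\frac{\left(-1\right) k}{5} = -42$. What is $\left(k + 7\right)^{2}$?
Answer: $47089$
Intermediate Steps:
$k = 210$ ($k = \left(-5\right) \left(-42\right) = 210$)
$\left(k + 7\right)^{2} = \left(210 + 7\right)^{2} = 217^{2} = 47089$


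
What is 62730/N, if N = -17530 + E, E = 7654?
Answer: -10455/1646 ≈ -6.3518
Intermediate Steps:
N = -9876 (N = -17530 + 7654 = -9876)
62730/N = 62730/(-9876) = 62730*(-1/9876) = -10455/1646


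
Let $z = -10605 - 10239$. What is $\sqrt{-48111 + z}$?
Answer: $i \sqrt{68955} \approx 262.59 i$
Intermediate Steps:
$z = -20844$
$\sqrt{-48111 + z} = \sqrt{-48111 - 20844} = \sqrt{-68955} = i \sqrt{68955}$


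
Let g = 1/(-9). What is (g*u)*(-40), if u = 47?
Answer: 1880/9 ≈ 208.89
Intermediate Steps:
g = -1/9 ≈ -0.11111
(g*u)*(-40) = -1/9*47*(-40) = -47/9*(-40) = 1880/9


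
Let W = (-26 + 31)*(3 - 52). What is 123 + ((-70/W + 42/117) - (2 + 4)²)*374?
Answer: -3576269/273 ≈ -13100.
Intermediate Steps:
W = -245 (W = 5*(-49) = -245)
123 + ((-70/W + 42/117) - (2 + 4)²)*374 = 123 + ((-70/(-245) + 42/117) - (2 + 4)²)*374 = 123 + ((-70*(-1/245) + 42*(1/117)) - 1*6²)*374 = 123 + ((2/7 + 14/39) - 1*36)*374 = 123 + (176/273 - 36)*374 = 123 - 9652/273*374 = 123 - 3609848/273 = -3576269/273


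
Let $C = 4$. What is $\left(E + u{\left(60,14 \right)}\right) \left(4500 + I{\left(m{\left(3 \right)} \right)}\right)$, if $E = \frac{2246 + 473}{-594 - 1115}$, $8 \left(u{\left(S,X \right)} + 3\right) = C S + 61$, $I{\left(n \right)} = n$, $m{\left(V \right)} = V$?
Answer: $\frac{2033739423}{13672} \approx 1.4875 \cdot 10^{5}$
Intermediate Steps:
$u{\left(S,X \right)} = \frac{37}{8} + \frac{S}{2}$ ($u{\left(S,X \right)} = -3 + \frac{4 S + 61}{8} = -3 + \frac{61 + 4 S}{8} = -3 + \left(\frac{61}{8} + \frac{S}{2}\right) = \frac{37}{8} + \frac{S}{2}$)
$E = - \frac{2719}{1709}$ ($E = \frac{2719}{-1709} = 2719 \left(- \frac{1}{1709}\right) = - \frac{2719}{1709} \approx -1.591$)
$\left(E + u{\left(60,14 \right)}\right) \left(4500 + I{\left(m{\left(3 \right)} \right)}\right) = \left(- \frac{2719}{1709} + \left(\frac{37}{8} + \frac{1}{2} \cdot 60\right)\right) \left(4500 + 3\right) = \left(- \frac{2719}{1709} + \left(\frac{37}{8} + 30\right)\right) 4503 = \left(- \frac{2719}{1709} + \frac{277}{8}\right) 4503 = \frac{451641}{13672} \cdot 4503 = \frac{2033739423}{13672}$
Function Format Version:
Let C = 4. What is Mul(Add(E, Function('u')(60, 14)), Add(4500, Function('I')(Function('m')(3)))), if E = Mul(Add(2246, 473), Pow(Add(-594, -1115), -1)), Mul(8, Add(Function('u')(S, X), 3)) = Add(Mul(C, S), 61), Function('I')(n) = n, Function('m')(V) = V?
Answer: Rational(2033739423, 13672) ≈ 1.4875e+5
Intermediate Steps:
Function('u')(S, X) = Add(Rational(37, 8), Mul(Rational(1, 2), S)) (Function('u')(S, X) = Add(-3, Mul(Rational(1, 8), Add(Mul(4, S), 61))) = Add(-3, Mul(Rational(1, 8), Add(61, Mul(4, S)))) = Add(-3, Add(Rational(61, 8), Mul(Rational(1, 2), S))) = Add(Rational(37, 8), Mul(Rational(1, 2), S)))
E = Rational(-2719, 1709) (E = Mul(2719, Pow(-1709, -1)) = Mul(2719, Rational(-1, 1709)) = Rational(-2719, 1709) ≈ -1.5910)
Mul(Add(E, Function('u')(60, 14)), Add(4500, Function('I')(Function('m')(3)))) = Mul(Add(Rational(-2719, 1709), Add(Rational(37, 8), Mul(Rational(1, 2), 60))), Add(4500, 3)) = Mul(Add(Rational(-2719, 1709), Add(Rational(37, 8), 30)), 4503) = Mul(Add(Rational(-2719, 1709), Rational(277, 8)), 4503) = Mul(Rational(451641, 13672), 4503) = Rational(2033739423, 13672)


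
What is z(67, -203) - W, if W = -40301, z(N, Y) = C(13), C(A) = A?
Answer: 40314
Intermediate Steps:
z(N, Y) = 13
z(67, -203) - W = 13 - 1*(-40301) = 13 + 40301 = 40314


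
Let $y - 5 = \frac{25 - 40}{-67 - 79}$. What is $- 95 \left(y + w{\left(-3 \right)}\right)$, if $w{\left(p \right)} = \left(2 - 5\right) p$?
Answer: $- \frac{195605}{146} \approx -1339.8$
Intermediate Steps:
$y = \frac{745}{146}$ ($y = 5 + \frac{25 - 40}{-67 - 79} = 5 - \frac{15}{-146} = 5 - - \frac{15}{146} = 5 + \frac{15}{146} = \frac{745}{146} \approx 5.1027$)
$w{\left(p \right)} = - 3 p$
$- 95 \left(y + w{\left(-3 \right)}\right) = - 95 \left(\frac{745}{146} - -9\right) = - 95 \left(\frac{745}{146} + 9\right) = \left(-95\right) \frac{2059}{146} = - \frac{195605}{146}$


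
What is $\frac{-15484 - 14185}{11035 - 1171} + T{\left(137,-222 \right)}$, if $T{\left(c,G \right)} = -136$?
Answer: $- \frac{1371173}{9864} \approx -139.01$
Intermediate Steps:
$\frac{-15484 - 14185}{11035 - 1171} + T{\left(137,-222 \right)} = \frac{-15484 - 14185}{11035 - 1171} - 136 = - \frac{29669}{9864} - 136 = - \frac{1371173}{9864}$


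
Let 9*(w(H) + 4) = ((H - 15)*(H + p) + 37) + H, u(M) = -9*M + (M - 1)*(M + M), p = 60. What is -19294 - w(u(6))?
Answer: -173059/9 ≈ -19229.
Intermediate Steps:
u(M) = -9*M + 2*M*(-1 + M) (u(M) = -9*M + (-1 + M)*(2*M) = -9*M + 2*M*(-1 + M))
w(H) = ⅑ + H/9 + (-15 + H)*(60 + H)/9 (w(H) = -4 + (((H - 15)*(H + 60) + 37) + H)/9 = -4 + (((-15 + H)*(60 + H) + 37) + H)/9 = -4 + ((37 + (-15 + H)*(60 + H)) + H)/9 = -4 + (37 + H + (-15 + H)*(60 + H))/9 = -4 + (37/9 + H/9 + (-15 + H)*(60 + H)/9) = ⅑ + H/9 + (-15 + H)*(60 + H)/9)
-19294 - w(u(6)) = -19294 - (-899/9 + (6*(-11 + 2*6))²/9 + 46*(6*(-11 + 2*6))/9) = -19294 - (-899/9 + (6*(-11 + 12))²/9 + 46*(6*(-11 + 12))/9) = -19294 - (-899/9 + (6*1)²/9 + 46*(6*1)/9) = -19294 - (-899/9 + (⅑)*6² + (46/9)*6) = -19294 - (-899/9 + (⅑)*36 + 92/3) = -19294 - (-899/9 + 4 + 92/3) = -19294 - 1*(-587/9) = -19294 + 587/9 = -173059/9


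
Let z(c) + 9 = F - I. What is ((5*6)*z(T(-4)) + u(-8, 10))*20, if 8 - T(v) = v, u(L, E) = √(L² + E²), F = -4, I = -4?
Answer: -5400 + 40*√41 ≈ -5143.9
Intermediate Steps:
u(L, E) = √(E² + L²)
T(v) = 8 - v
z(c) = -9 (z(c) = -9 + (-4 - 1*(-4)) = -9 + (-4 + 4) = -9 + 0 = -9)
((5*6)*z(T(-4)) + u(-8, 10))*20 = ((5*6)*(-9) + √(10² + (-8)²))*20 = (30*(-9) + √(100 + 64))*20 = (-270 + √164)*20 = (-270 + 2*√41)*20 = -5400 + 40*√41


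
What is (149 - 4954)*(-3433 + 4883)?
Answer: -6967250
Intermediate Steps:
(149 - 4954)*(-3433 + 4883) = -4805*1450 = -6967250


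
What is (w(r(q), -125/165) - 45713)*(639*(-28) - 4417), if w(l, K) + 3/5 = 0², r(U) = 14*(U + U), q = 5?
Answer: 5099123512/5 ≈ 1.0198e+9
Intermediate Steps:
r(U) = 28*U (r(U) = 14*(2*U) = 28*U)
w(l, K) = -⅗ (w(l, K) = -⅗ + 0² = -⅗ + 0 = -⅗)
(w(r(q), -125/165) - 45713)*(639*(-28) - 4417) = (-⅗ - 45713)*(639*(-28) - 4417) = -228568*(-17892 - 4417)/5 = -228568/5*(-22309) = 5099123512/5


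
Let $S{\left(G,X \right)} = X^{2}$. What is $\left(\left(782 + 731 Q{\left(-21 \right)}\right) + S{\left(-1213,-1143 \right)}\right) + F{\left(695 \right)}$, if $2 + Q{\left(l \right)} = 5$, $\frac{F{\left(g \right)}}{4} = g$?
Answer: $1312204$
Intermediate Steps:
$F{\left(g \right)} = 4 g$
$Q{\left(l \right)} = 3$ ($Q{\left(l \right)} = -2 + 5 = 3$)
$\left(\left(782 + 731 Q{\left(-21 \right)}\right) + S{\left(-1213,-1143 \right)}\right) + F{\left(695 \right)} = \left(\left(782 + 731 \cdot 3\right) + \left(-1143\right)^{2}\right) + 4 \cdot 695 = \left(\left(782 + 2193\right) + 1306449\right) + 2780 = \left(2975 + 1306449\right) + 2780 = 1309424 + 2780 = 1312204$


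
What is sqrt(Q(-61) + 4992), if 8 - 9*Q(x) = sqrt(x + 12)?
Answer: sqrt(44936 - 7*I)/3 ≈ 70.66 - 0.0055036*I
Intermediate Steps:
Q(x) = 8/9 - sqrt(12 + x)/9 (Q(x) = 8/9 - sqrt(x + 12)/9 = 8/9 - sqrt(12 + x)/9)
sqrt(Q(-61) + 4992) = sqrt((8/9 - sqrt(12 - 61)/9) + 4992) = sqrt((8/9 - 7*I/9) + 4992) = sqrt(44936/9 - 7*I/9)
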